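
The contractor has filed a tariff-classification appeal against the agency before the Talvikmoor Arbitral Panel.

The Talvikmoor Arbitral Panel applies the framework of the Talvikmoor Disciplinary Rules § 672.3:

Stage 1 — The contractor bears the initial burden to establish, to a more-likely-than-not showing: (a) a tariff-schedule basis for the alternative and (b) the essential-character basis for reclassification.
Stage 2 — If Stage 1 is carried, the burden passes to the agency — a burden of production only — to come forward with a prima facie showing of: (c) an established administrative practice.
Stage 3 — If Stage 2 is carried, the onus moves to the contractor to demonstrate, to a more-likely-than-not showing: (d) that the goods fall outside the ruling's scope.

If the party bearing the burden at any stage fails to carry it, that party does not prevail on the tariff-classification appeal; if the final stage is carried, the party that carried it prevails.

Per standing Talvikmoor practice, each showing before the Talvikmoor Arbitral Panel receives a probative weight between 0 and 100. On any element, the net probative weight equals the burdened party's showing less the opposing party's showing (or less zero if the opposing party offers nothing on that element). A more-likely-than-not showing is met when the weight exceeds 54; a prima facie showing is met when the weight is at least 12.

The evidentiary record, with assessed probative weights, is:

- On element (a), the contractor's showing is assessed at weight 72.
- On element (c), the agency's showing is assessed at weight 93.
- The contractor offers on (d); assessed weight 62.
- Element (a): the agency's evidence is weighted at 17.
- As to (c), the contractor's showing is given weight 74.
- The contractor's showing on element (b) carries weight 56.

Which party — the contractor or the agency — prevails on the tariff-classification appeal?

At Stage 1 the contractor must meet a more-likely-than-not showing (weight exceeds 54): on (a) the weight is 72 less the opposing 17 gives net 55, which does exceed 54, so (a) meets the standard; on (b) the weight is 56, which does exceed 54, so (b) meets the standard.
  All elements met. The burden passes to the agency.
At Stage 2 the agency must meet a prima facie showing (weight is at least 12): on (c) the weight is 93 less the opposing 74 gives net 19, ≥ 12, so (c) meets the standard.
  Stage 2 is satisfied; the onus moves to the contractor.
At Stage 3 the contractor must meet a more-likely-than-not showing (weight exceeds 54): on (d) the weight is 62, which does exceed 54, so (d) meets the standard.
  The contractor carries the last stage.
Every stage carried; the contractor prevails.

contractor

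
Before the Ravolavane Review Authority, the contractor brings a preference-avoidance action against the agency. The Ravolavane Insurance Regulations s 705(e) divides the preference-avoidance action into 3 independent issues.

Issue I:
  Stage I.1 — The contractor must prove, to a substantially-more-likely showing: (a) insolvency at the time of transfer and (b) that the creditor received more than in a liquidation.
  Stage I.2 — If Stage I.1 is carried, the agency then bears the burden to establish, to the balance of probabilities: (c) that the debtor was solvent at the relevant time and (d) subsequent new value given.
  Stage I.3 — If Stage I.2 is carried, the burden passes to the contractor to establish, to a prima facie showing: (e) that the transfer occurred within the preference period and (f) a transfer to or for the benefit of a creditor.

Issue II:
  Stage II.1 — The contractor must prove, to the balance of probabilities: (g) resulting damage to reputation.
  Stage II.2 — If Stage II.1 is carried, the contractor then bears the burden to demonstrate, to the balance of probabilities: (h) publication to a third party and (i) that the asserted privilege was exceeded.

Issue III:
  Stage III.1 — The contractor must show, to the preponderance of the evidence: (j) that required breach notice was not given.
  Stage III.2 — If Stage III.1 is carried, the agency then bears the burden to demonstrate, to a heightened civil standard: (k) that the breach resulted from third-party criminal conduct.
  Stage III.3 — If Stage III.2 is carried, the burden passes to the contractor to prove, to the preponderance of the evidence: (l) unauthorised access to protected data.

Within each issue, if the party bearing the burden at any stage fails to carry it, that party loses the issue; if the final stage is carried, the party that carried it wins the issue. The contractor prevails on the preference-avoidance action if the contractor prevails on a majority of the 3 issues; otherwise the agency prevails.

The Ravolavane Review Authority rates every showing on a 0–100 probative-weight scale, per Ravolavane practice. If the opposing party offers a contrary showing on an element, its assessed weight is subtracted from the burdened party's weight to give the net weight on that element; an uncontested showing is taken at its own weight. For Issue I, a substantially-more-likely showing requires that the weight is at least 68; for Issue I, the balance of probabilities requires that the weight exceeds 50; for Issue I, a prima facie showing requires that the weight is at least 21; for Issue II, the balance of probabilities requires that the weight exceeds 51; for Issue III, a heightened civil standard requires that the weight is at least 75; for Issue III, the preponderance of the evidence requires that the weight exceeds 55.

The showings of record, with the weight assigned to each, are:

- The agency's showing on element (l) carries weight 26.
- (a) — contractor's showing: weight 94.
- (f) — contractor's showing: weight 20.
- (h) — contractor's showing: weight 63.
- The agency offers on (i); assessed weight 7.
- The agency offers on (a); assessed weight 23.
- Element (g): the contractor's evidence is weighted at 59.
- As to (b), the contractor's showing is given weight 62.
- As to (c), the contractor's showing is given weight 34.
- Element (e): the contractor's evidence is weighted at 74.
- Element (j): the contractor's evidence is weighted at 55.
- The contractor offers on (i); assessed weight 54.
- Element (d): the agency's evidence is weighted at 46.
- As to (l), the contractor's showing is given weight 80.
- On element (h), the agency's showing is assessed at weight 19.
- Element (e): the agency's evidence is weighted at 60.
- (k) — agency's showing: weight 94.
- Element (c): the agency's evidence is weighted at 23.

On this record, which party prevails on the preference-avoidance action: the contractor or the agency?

agency

— Issue I —
Stage I.1 — burden on contractor; standard: a substantially-more-likely showing (weight is at least 68).
    (a): 94 − 23 = 71 ≥ 68 [met]
    (b): 62 < 68 [not met]
  The contractor does not carry Stage I.1.
The analysis ends at Stage I.1; the agency prevails on this issue.
— Issue II —
At Stage II.1 the contractor must meet the balance of probabilities (weight exceeds 51): on (g) the weight is 59, > 51, so (g) meets the standard.
  All elements met. The contractor retains the burden for Stage II.2.
At Stage II.2 the contractor must meet the balance of probabilities (weight exceeds 51): on (h) the weight is 63 less the opposing 19 gives net 44, ≤ 51, so (h) does not meet the standard; on (i) the weight is 54 less the opposing 7 gives net 47, which does not exceed 51, so (i) does not meet the standard.
  Not every element is met, so the contractor fails to carry Stage II.2.
The agency prevails on this issue.
— Issue III —
At Stage III.1 the contractor must meet the preponderance of the evidence (weight exceeds 55): on (j) the weight is 55, ≤ 55, so (j) does not meet the standard.
  The contractor does not carry Stage III.1.
So the agency prevails on this issue.
Per-issue: Issue I → agency; Issue II → agency; Issue III → agency. The contractor must prevail on a majority of issues; overall, the agency prevails.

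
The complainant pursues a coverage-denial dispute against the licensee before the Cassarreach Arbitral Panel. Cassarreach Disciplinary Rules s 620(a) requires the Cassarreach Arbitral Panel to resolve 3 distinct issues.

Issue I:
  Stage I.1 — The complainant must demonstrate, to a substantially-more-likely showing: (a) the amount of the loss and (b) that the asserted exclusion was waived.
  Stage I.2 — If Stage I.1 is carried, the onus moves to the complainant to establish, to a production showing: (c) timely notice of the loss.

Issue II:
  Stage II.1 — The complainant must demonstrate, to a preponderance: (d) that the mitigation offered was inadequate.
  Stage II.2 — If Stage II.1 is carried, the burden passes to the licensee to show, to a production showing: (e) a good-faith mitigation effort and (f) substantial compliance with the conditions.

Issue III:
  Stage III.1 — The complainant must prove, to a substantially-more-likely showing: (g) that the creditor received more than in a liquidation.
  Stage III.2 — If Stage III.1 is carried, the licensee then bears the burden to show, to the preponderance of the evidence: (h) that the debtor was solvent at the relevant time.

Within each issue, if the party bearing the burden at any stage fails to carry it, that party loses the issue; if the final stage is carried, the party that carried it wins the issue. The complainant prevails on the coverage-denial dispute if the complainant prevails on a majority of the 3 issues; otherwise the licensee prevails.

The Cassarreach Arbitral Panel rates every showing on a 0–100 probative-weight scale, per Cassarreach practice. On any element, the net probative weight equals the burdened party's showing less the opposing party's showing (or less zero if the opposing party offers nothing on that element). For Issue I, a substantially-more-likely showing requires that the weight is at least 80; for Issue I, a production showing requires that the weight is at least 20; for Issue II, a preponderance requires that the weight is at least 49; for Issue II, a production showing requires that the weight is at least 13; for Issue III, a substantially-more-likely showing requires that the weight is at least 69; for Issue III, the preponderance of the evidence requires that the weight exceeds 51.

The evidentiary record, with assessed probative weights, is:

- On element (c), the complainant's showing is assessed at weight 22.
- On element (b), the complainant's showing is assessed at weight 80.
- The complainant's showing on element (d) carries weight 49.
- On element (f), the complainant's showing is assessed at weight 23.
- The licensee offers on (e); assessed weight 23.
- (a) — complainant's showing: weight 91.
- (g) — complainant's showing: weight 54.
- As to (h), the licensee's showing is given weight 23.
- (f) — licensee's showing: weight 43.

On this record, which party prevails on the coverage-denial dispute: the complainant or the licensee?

licensee

— Issue I —
Stage I.1 (complainant, a substantially-more-likely showing, weight is at least 80): (a) 91 ≥ 80 — meets; (b) 80 ≥ 80 — meets.
  All elements met. The complainant retains the burden for Stage I.2.
Stage I.2 (complainant, a production showing, weight is at least 20): (c) 22 ≥ 20 — meets.
  Stage I.2 carried; the final stage is satisfied.
Every stage carried; the complainant prevails on this issue.
— Issue II —
At Stage II.1 the complainant must meet a preponderance (weight is at least 49): on (d) the weight is 49, ≥ 49, so (d) meets the standard.
  Stage II.1 carried; the burden shifts to the licensee.
At Stage II.2 the licensee must meet a production showing (weight is at least 13): on (e) the weight is 23, which does reach 13, so (e) meets the standard; on (f) the weight is 43 less the opposing 23 gives net 20, ≥ 13, so (f) meets the standard.
  The licensee carries the last stage.
Every stage carried; the licensee prevails on this issue.
— Issue III —
Stage III.1 (complainant, a substantially-more-likely showing, weight is at least 69): (g) 54 < 69 — fails.
  The complainant does not carry Stage III.1.
The analysis ends at Stage III.1; the licensee prevails on this issue.
Per-issue: Issue I → complainant; Issue II → licensee; Issue III → licensee. The complainant must prevail on a majority of issues; overall, the licensee prevails.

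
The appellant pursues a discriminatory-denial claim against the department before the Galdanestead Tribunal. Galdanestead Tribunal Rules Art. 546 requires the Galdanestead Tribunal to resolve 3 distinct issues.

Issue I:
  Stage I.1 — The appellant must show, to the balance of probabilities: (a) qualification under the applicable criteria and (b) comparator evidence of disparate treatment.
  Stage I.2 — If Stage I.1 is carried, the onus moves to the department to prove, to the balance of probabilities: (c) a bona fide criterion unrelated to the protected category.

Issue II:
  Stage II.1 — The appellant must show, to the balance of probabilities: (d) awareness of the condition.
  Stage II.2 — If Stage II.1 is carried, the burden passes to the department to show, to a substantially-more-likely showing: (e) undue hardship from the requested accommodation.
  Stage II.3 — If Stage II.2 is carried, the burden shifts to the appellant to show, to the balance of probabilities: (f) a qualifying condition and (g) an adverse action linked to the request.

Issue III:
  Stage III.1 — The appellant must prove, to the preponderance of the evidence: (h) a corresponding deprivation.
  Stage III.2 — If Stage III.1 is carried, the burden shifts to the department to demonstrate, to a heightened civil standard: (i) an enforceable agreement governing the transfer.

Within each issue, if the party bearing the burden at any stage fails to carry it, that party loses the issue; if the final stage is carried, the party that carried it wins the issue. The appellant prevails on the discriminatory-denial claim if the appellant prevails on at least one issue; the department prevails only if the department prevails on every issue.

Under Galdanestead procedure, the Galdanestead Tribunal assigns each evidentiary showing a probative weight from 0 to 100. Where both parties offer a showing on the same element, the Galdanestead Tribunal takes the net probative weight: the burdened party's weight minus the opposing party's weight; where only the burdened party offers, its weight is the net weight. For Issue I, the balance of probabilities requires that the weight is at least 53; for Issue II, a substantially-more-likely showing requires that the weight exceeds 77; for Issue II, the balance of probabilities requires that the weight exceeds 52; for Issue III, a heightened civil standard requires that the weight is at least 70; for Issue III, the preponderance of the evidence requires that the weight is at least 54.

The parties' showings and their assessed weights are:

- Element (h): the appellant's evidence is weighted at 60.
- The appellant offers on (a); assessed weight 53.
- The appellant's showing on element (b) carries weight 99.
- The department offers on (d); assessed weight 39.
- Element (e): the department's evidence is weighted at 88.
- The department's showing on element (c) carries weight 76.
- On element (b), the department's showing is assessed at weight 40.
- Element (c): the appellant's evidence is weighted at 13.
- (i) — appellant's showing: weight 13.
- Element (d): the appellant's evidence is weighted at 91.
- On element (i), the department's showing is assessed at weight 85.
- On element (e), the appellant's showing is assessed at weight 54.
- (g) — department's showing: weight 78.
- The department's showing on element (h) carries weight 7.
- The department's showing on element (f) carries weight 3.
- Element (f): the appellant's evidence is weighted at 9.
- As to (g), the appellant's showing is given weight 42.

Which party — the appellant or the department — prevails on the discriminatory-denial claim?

— Issue I —
At Stage I.1 the appellant must meet the balance of probabilities (weight is at least 53): on (a) the weight is 53, ≥ 53, so (a) meets the standard; on (b) the weight is 99 less the opposing 40 gives net 59, which does reach 53, so (b) meets the standard.
  The appellant carries Stage I.1; the department now bears the burden.
At Stage I.2 the department must meet the balance of probabilities (weight is at least 53): on (c) the weight is 76 less the opposing 13 gives net 63, which does reach 53, so (c) meets the standard.
  Stage I.2 carried; the final stage is satisfied.
All stages carried — the department prevails on this issue.
— Issue II —
Stage II.1 (appellant, the balance of probabilities, weight exceeds 52): (d) net 91−39=52 ≤ 52 — fails.
  Not every element is met, so the appellant fails to carry Stage II.1.
The department prevails on this issue.
— Issue III —
Stage III.1 (appellant, the preponderance of the evidence, weight is at least 54): (h) net 60−7=53 < 54 — fails.
  The appellant does not carry Stage III.1.
The department prevails on this issue.
Per-issue: Issue I → department; Issue II → department; Issue III → department. The appellant must prevail on at least one issue; overall, the department prevails.

department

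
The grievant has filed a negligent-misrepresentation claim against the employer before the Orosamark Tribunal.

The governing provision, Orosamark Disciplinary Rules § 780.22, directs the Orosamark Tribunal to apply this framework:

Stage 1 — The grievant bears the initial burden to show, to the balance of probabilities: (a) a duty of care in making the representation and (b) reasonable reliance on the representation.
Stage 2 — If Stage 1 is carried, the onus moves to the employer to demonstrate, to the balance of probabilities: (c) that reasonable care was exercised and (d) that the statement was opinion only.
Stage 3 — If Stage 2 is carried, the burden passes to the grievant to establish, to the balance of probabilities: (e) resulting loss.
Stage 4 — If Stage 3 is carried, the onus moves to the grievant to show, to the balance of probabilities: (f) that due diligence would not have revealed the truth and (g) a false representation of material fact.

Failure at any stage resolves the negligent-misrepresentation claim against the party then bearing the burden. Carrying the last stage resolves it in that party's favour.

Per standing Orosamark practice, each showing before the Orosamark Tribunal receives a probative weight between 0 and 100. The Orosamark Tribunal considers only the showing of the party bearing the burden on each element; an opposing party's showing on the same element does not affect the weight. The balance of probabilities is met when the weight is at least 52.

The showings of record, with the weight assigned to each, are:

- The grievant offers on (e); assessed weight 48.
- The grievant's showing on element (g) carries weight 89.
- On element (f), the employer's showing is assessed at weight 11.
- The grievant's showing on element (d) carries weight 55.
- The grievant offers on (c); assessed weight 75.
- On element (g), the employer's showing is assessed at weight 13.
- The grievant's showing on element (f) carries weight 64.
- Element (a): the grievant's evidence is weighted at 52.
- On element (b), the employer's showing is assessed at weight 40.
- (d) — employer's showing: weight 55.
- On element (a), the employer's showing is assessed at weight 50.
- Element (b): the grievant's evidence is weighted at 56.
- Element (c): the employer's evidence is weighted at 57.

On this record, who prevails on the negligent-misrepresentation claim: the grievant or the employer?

At Stage 1 the grievant must meet the balance of probabilities (weight is at least 52): on (a) the weight is 52 (the employer's 50 is given no effect), ≥ 52, so (a) meets the standard; on (b) the weight is 56 (the employer's 40 is given no effect), ≥ 52, so (b) meets the standard.
  All elements met. The burden passes to the employer.
At Stage 2 the employer must meet the balance of probabilities (weight is at least 52): on (c) the weight is 57 (the grievant's 75 is given no effect), ≥ 52, so (c) meets the standard; on (d) the weight is 55 (the grievant's 55 is given no effect), ≥ 52, so (d) meets the standard.
  All elements met. The burden passes to the grievant.
At Stage 3 the grievant must meet the balance of probabilities (weight is at least 52): on (e) the weight is 48, which does not reach 52, so (e) does not meet the standard.
  Not every element is met, so the grievant fails to carry Stage 3.
The employer prevails.

employer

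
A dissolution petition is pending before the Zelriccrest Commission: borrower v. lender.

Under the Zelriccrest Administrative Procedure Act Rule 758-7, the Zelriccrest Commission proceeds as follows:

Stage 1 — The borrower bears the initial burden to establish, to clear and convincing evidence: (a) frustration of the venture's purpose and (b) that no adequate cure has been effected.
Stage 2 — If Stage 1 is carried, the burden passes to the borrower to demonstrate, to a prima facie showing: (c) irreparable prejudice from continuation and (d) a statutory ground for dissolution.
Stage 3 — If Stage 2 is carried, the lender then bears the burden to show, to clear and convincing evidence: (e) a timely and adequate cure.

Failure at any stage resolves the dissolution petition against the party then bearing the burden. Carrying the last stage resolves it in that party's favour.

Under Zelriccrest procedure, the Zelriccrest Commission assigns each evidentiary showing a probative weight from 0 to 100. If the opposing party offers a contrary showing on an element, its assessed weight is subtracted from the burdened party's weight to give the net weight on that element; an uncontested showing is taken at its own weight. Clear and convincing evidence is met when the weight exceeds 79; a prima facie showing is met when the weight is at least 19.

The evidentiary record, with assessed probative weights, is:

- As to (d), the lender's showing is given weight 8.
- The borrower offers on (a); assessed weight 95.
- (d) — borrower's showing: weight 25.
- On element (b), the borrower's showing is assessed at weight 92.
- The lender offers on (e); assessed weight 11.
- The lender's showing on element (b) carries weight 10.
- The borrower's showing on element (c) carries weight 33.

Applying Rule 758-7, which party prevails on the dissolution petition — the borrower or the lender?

Stage 1 — burden on borrower; standard: clear and convincing evidence (weight exceeds 79).
    (a): 95 > 79 [met]
    (b): 92 − 10 = 82 > 79 [met]
  Stage 1 is satisfied; the borrower continues to bear the burden.
Stage 2 — burden on borrower; standard: a prima facie showing (weight is at least 19).
    (c): 33 ≥ 19 [met]
    (d): 25 − 8 = 17 < 19 [not met]
  The borrower does not carry Stage 2.
The analysis ends at Stage 2; the lender prevails.

lender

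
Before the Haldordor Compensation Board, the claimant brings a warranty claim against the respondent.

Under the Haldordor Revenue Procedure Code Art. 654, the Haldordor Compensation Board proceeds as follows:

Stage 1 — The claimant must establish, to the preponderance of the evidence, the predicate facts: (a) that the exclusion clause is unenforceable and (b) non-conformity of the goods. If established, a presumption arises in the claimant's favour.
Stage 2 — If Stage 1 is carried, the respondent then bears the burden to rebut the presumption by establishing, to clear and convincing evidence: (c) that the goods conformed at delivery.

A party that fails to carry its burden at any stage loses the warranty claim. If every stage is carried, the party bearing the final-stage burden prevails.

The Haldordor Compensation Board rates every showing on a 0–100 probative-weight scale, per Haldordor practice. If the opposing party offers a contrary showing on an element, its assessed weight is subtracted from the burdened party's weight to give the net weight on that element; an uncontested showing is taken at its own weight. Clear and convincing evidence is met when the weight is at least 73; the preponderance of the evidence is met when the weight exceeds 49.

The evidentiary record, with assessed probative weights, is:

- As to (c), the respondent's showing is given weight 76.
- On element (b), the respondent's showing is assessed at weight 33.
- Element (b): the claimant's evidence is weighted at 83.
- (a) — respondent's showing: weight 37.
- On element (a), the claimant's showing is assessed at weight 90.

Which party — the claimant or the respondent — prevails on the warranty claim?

At Stage 1 the claimant must meet the preponderance of the evidence (weight exceeds 49): on (a) the weight is 90 less the opposing 37 gives net 53, > 49, so (a) meets the standard; on (b) the weight is 83 less the opposing 33 gives net 50, > 49, so (b) meets the standard.
  Stage 1 is satisfied; the onus moves to the respondent.
At Stage 2 the respondent must meet clear and convincing evidence (weight is at least 73): on (c) the weight is 76, ≥ 73, so (c) meets the standard.
  Stage 2 carried; the final stage is satisfied.
With every stage satisfied, the respondent prevails.

respondent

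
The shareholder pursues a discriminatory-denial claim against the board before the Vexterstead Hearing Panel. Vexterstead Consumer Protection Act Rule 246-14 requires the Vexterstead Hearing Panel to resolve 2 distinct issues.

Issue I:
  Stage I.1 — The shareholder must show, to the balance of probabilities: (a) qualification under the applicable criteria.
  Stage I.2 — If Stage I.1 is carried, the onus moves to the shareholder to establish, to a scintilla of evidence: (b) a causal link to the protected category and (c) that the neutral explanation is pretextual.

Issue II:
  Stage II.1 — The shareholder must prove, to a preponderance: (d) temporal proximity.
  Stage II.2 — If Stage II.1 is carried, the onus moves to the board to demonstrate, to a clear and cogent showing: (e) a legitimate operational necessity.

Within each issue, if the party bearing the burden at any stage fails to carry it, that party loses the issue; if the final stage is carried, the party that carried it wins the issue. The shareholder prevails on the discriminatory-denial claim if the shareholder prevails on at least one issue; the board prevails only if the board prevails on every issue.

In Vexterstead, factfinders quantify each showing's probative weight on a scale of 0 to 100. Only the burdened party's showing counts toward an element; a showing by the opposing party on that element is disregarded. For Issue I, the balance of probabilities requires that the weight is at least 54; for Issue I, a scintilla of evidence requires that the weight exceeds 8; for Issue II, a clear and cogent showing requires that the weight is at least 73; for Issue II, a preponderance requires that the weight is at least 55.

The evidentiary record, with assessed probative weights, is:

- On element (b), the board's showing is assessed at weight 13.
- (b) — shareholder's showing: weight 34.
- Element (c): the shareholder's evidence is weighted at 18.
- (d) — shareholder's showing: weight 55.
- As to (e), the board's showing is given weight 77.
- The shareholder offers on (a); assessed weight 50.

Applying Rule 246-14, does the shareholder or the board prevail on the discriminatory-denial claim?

— Issue I —
Stage I.1 (shareholder, the balance of probabilities, weight is at least 54): (a) 50 < 54 — fails.
  Not every element is met, so the shareholder fails to carry Stage I.1.
The analysis ends at Stage I.1; the board prevails on this issue.
— Issue II —
Stage II.1 — burden on shareholder; standard: a preponderance (weight is at least 55).
    (d): 55 ≥ 55 [met]
  All elements met. The burden passes to the board.
Stage II.2 — burden on board; standard: a clear and cogent showing (weight is at least 73).
    (e): 77 ≥ 73 [met]
  Stage II.2 carried; the final stage is satisfied.
Every stage carried; the board prevails on this issue.
Per-issue: Issue I → board; Issue II → board. The shareholder must prevail on at least one issue; overall, the board prevails.

board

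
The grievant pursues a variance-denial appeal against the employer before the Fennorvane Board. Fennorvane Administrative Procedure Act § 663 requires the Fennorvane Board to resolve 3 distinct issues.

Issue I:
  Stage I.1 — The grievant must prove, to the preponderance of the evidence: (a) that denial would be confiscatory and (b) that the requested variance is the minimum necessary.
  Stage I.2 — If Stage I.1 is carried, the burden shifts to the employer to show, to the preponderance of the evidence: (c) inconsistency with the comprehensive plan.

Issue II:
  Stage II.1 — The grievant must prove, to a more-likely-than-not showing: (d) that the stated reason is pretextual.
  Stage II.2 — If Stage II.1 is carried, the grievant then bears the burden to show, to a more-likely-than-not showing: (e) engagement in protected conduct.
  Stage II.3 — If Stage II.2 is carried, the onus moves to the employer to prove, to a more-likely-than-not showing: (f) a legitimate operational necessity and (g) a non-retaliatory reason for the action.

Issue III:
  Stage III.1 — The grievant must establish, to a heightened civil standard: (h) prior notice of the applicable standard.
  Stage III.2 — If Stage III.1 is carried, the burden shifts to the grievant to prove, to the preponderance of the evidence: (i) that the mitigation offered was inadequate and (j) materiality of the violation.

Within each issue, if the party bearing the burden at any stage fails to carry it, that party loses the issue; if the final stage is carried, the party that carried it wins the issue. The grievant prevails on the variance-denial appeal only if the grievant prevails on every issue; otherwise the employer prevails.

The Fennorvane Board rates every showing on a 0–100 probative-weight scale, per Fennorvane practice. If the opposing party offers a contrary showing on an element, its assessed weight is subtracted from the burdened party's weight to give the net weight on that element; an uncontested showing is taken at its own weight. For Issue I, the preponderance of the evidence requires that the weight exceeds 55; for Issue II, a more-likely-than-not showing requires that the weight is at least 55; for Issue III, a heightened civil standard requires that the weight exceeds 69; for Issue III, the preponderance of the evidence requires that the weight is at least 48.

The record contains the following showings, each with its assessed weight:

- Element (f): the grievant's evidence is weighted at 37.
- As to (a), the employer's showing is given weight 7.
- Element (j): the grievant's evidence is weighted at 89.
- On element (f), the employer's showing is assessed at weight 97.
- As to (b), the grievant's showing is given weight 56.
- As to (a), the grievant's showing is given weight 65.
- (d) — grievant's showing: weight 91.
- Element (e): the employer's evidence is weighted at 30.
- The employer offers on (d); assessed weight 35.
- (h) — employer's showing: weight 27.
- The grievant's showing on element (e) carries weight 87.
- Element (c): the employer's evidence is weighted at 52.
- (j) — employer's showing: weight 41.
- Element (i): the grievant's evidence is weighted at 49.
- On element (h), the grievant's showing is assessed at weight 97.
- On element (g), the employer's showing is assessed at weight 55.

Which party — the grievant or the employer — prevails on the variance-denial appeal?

— Issue I —
At Stage I.1 the grievant must meet the preponderance of the evidence (weight exceeds 55): on (a) the weight is 65 less the opposing 7 gives net 58, which does exceed 55, so (a) meets the standard; on (b) the weight is 56, > 55, so (b) meets the standard.
  The grievant carries Stage I.1; the employer now bears the burden.
At Stage I.2 the employer must meet the preponderance of the evidence (weight exceeds 55): on (c) the weight is 52, ≤ 55, so (c) does not meet the standard.
  Not every element is met, so the employer fails to carry Stage I.2.
The grievant prevails on this issue.
— Issue II —
Stage II.1 — burden on grievant; standard: a more-likely-than-not showing (weight is at least 55).
    (d): 91 − 35 = 56 ≥ 55 [met]
  Stage II.1 carried; the burden remains with the grievant.
Stage II.2 — burden on grievant; standard: a more-likely-than-not showing (weight is at least 55).
    (e): 87 − 30 = 57 ≥ 55 [met]
  Stage II.2 carried; the burden shifts to the employer.
Stage II.3 — burden on employer; standard: a more-likely-than-not showing (weight is at least 55).
    (f): 97 − 37 = 60 ≥ 55 [met]
    (g): 55 ≥ 55 [met]
  Stage II.3 carried; the final stage is satisfied.
With every stage satisfied, the employer prevails on this issue.
— Issue III —
At Stage III.1 the grievant must meet a heightened civil standard (weight exceeds 69): on (h) the weight is 97 less the opposing 27 gives net 70, > 69, so (h) meets the standard.
  All elements met. The grievant retains the burden for Stage III.2.
At Stage III.2 the grievant must meet the preponderance of the evidence (weight is at least 48): on (i) the weight is 49, which does reach 48, so (i) meets the standard; on (j) the weight is 89 less the opposing 41 gives net 48, ≥ 48, so (j) meets the standard.
  All elements met at the final stage.
With every stage satisfied, the grievant prevails on this issue.
Per-issue: Issue I → grievant; Issue II → employer; Issue III → grievant. The grievant must prevail on every issue; overall, the employer prevails.

employer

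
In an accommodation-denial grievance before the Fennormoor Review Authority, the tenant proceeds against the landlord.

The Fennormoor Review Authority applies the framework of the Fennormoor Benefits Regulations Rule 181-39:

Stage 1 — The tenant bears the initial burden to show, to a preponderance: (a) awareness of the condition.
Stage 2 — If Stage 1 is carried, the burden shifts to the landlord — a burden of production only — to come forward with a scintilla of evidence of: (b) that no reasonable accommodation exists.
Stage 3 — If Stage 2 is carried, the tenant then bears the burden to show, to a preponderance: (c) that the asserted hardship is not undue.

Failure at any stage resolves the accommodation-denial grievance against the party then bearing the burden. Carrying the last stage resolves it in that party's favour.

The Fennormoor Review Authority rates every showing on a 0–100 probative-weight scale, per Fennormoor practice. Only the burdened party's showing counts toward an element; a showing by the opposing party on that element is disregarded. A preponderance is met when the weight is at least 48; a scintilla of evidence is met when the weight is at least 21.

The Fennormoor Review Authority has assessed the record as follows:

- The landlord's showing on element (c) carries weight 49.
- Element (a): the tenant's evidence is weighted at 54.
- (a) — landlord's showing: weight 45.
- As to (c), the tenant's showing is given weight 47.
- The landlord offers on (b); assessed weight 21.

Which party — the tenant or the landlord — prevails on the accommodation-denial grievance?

landlord

Stage 1 (tenant, a preponderance, weight is at least 48): (a) 54 (landlord's 45 disregarded) ≥ 48 — meets.
  Stage 1 carried; the burden shifts to the landlord.
Stage 2 (landlord, a scintilla of evidence, weight is at least 21): (b) 21 ≥ 21 — meets.
  The landlord carries Stage 2; the tenant now bears the burden.
Stage 3 (tenant, a preponderance, weight is at least 48): (c) 47 (landlord's 49 disregarded) < 48 — fails.
  The tenant does not carry Stage 3.
So the landlord prevails.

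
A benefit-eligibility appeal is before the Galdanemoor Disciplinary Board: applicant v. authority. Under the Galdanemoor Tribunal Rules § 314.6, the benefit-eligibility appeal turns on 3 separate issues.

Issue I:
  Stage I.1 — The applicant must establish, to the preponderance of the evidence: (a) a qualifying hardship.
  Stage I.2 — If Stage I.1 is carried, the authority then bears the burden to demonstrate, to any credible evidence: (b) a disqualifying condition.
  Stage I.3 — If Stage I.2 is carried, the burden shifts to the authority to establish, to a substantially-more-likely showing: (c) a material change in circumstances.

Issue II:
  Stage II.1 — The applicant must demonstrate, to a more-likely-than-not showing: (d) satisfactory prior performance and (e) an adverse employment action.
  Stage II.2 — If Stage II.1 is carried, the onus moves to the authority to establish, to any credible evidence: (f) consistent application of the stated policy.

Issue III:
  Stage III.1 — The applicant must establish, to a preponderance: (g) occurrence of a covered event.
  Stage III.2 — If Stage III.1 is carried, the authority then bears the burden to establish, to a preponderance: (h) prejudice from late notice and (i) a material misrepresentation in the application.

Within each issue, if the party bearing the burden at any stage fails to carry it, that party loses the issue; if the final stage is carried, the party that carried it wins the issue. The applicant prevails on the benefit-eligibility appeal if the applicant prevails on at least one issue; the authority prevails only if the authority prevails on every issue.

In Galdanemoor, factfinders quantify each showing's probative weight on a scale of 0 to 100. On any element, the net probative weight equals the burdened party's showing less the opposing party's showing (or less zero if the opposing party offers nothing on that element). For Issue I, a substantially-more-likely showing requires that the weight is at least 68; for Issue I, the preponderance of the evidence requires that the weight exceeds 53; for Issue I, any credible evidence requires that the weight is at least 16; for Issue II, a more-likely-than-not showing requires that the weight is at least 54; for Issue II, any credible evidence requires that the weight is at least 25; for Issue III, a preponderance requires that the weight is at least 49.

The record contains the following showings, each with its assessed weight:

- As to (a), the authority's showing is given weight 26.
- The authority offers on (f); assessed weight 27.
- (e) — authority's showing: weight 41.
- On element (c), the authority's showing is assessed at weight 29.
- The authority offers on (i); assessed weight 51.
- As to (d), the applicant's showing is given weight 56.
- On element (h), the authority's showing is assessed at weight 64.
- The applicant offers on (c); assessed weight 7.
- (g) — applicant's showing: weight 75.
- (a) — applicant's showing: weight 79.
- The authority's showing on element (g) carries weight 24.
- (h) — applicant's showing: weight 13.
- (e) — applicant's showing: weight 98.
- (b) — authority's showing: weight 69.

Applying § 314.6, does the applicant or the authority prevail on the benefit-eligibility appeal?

— Issue I —
At Stage I.1 the applicant must meet the preponderance of the evidence (weight exceeds 53): on (a) the weight is 79 less the opposing 26 gives net 53, ≤ 53, so (a) does not meet the standard.
  Not every element is met, so the applicant fails to carry Stage I.1.
So the authority prevails on this issue.
— Issue II —
At Stage II.1 the applicant must meet a more-likely-than-not showing (weight is at least 54): on (d) the weight is 56, which does reach 54, so (d) meets the standard; on (e) the weight is 98 less the opposing 41 gives net 57, which does reach 54, so (e) meets the standard.
  All elements met. The burden passes to the authority.
At Stage II.2 the authority must meet any credible evidence (weight is at least 25): on (f) the weight is 27, ≥ 25, so (f) meets the standard.
  Stage II.2 carried; the final stage is satisfied.
With every stage satisfied, the authority prevails on this issue.
— Issue III —
Stage III.1 (applicant, a preponderance, weight is at least 49): (g) net 75−24=51 ≥ 49 — meets.
  All elements met. The burden passes to the authority.
Stage III.2 (authority, a preponderance, weight is at least 49): (h) net 64−13=51 ≥ 49 — meets; (i) 51 ≥ 49 — meets.
  All elements met at the final stage.
With every stage satisfied, the authority prevails on this issue.
Per-issue: Issue I → authority; Issue II → authority; Issue III → authority. The applicant must prevail on at least one issue; overall, the authority prevails.

authority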